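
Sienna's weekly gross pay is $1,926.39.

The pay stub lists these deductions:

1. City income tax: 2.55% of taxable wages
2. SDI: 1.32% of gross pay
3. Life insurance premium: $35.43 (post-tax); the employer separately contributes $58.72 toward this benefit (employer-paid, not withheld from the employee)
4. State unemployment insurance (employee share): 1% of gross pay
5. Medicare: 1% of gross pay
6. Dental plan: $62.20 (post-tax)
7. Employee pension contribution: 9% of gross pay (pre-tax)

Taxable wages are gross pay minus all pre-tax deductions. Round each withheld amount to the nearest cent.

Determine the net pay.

$1,546.73

Employee pension contribution: $1,926.39 × 0.09 = $173.38
Taxable wages = $1,926.39 − $173.38 = $1,753.01
City income tax: $1,753.01 × 0.0255 = $44.70
Medicare: $1,926.39 × 0.01 = $19.26
SDI: $1,926.39 × 0.0132 = $25.43
State unemployment insurance (employee share): $1,926.39 × 0.01 = $19.26
Life insurance premium: $35.43
Dental plan: $62.20
(Employer's $58.72 toward life insurance premium is not withheld from the employee.)
Total deductions = $173.38 + $44.70 + $19.26 + $25.43 + $19.26 + $35.43 + $62.20 = $379.66
Net pay = $1,926.39 − $379.66 = $1,546.73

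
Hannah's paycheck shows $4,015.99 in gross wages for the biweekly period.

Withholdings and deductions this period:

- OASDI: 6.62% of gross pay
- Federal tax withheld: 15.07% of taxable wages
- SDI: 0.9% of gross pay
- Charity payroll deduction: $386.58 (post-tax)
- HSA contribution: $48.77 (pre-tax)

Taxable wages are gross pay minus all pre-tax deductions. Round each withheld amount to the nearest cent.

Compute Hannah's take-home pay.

$2,680.78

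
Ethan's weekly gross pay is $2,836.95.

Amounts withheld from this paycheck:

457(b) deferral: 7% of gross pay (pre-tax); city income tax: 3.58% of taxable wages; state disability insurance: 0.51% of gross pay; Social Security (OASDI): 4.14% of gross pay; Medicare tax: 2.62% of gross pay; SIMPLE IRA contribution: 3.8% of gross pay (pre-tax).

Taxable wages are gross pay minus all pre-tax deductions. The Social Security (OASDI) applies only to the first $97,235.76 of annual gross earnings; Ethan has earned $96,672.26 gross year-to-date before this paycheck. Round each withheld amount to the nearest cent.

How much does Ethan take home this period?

$2,327.84

SIMPLE IRA contribution: $2,836.95 × 0.038 = $107.80
457(b) deferral: $2,836.95 × 0.07 = $198.59
Pre-tax total = $107.80 + $198.59 = $306.39
Taxable wages = $2,836.95 − $306.39 = $2,530.56
City income tax: $2,530.56 × 0.0358 = $90.59
State disability insurance: $2,836.95 × 0.0051 = $14.47
Medicare tax: $2,836.95 × 0.0262 = $74.33
Social Security (OASDI): only $97,235.76 − $96,672.26 = $563.50 of this check is subject → $563.50 × 0.0414 = $23.33
Total deductions = $107.80 + $198.59 + $90.59 + $14.47 + $74.33 + $23.33 = $509.11
Net pay = $2,836.95 − $509.11 = $2,327.84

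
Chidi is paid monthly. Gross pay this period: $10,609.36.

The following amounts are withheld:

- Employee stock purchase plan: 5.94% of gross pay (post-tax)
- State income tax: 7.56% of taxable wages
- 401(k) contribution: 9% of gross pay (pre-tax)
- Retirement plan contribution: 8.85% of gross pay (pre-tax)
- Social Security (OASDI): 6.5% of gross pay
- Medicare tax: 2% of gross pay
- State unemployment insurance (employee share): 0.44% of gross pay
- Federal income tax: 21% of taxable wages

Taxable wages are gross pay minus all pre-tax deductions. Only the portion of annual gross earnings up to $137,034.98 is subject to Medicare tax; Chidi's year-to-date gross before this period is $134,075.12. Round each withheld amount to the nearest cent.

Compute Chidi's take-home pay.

$4,800.73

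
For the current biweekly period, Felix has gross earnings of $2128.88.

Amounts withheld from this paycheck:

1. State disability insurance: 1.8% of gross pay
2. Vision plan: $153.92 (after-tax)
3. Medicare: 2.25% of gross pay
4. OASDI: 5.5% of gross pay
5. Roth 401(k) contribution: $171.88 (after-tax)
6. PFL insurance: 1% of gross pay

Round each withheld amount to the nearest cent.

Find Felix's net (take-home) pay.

$1578.48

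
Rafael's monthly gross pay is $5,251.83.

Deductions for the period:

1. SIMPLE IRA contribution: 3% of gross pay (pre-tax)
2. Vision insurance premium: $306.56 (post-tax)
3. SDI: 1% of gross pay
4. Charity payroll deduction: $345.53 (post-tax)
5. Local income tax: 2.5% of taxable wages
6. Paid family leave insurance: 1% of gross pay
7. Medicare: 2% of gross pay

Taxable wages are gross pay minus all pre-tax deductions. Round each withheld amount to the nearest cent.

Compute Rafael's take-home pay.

SIMPLE IRA contribution: $5,251.83 × 0.03 = $157.55
Taxable wages = $5,251.83 − $157.55 = $5,094.28
Local income tax: $5,094.28 × 0.025 = $127.36
Medicare: $5,251.83 × 0.02 = $105.04
SDI: $5,251.83 × 0.01 = $52.52
Paid family leave insurance: $5,251.83 × 0.01 = $52.52
Vision insurance premium: $306.56
Charity payroll deduction: $345.53
Total deductions = $157.55 + $127.36 + $105.04 + $52.52 + $52.52 + $306.56 + $345.53 = $1,147.08
Net pay = $5,251.83 − $1,147.08 = $4,104.75

$4,104.75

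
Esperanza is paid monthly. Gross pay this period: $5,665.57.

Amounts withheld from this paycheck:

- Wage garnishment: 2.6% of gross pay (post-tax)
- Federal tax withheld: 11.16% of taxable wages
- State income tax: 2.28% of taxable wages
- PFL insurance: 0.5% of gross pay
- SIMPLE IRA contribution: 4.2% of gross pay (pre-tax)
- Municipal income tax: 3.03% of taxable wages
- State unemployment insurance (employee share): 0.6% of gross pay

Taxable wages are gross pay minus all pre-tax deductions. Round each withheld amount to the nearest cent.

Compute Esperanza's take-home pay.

$4,324.07

SIMPLE IRA contribution: $5,665.57 × 0.042 = $237.95
Taxable wages = $5,665.57 − $237.95 = $5,427.62
Federal tax withheld: $5,427.62 × 0.1116 = $605.72
Municipal income tax: $5,427.62 × 0.0303 = $164.46
State income tax: $5,427.62 × 0.0228 = $123.75
State unemployment insurance (employee share): $5,665.57 × 0.006 = $33.99
PFL insurance: $5,665.57 × 0.005 = $28.33
Wage garnishment: $5,665.57 × 0.026 = $147.30
Total deductions = $237.95 + $605.72 + $164.46 + $123.75 + $33.99 + $28.33 + $147.30 = $1,341.50
Net pay = $5,665.57 − $1,341.50 = $4,324.07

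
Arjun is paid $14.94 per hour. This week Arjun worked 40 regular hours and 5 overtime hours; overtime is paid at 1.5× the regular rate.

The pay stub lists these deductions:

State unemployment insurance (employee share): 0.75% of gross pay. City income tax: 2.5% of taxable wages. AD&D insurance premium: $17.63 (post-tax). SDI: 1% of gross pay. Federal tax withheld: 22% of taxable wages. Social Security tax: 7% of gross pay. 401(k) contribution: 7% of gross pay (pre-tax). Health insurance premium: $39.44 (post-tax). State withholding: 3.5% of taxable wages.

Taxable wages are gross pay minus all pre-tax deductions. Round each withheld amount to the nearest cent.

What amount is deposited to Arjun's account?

Regular pay: 40 × $14.94 = $597.60
Overtime pay: 5 × $14.94 × 1.5 = $112.05
Gross pay = $597.60 + $112.05 = $709.65
401(k) contribution: $709.65 × 0.07 = $49.68
Taxable wages = $709.65 − $49.68 = $659.97
City income tax: $659.97 × 0.025 = $16.50
Federal tax withheld: $659.97 × 0.22 = $145.19
State withholding: $659.97 × 0.035 = $23.10
State unemployment insurance (employee share): $709.65 × 0.0075 = $5.32
SDI: $709.65 × 0.01 = $7.10
Social Security tax: $709.65 × 0.07 = $49.68
AD&D insurance premium: $17.63
Health insurance premium: $39.44
Total deductions = $49.68 + $16.50 + $145.19 + $23.10 + $5.32 + $7.10 + $49.68 + $17.63 + $39.44 = $353.64
Net pay = $709.65 − $353.64 = $356.01

$356.01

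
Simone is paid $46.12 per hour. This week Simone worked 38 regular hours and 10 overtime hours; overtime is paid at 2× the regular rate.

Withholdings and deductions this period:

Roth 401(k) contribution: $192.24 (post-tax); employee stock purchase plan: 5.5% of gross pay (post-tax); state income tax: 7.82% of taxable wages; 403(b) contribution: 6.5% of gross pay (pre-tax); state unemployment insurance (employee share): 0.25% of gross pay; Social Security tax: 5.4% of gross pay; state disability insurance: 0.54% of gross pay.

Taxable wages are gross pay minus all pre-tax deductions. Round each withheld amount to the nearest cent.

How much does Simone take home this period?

Regular pay: 38 × $46.12 = $1,752.56
Overtime pay: 10 × $46.12 × 2 = $922.40
Gross pay = $1,752.56 + $922.40 = $2,674.96
403(b) contribution: $2,674.96 × 0.065 = $173.87
Taxable wages = $2,674.96 − $173.87 = $2,501.09
State income tax: $2,501.09 × 0.0782 = $195.59
State unemployment insurance (employee share): $2,674.96 × 0.0025 = $6.69
Social Security tax: $2,674.96 × 0.054 = $144.45
State disability insurance: $2,674.96 × 0.0054 = $14.44
Employee stock purchase plan: $2,674.96 × 0.055 = $147.12
Roth 401(k) contribution: $192.24
Total deductions = $173.87 + $195.59 + $6.69 + $144.45 + $14.44 + $147.12 + $192.24 = $874.40
Net pay = $2,674.96 − $874.40 = $1,800.56

$1,800.56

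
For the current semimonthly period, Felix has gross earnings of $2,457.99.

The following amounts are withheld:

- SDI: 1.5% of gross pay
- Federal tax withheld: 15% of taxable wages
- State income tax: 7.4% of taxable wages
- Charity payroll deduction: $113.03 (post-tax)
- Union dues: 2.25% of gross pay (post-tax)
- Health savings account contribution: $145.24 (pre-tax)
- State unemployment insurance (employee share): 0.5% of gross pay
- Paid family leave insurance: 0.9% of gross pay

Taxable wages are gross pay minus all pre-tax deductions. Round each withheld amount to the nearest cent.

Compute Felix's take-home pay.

$1,555.09

Health savings account contribution: $145.24
Taxable wages = $2,457.99 − $145.24 = $2,312.75
State income tax: $2,312.75 × 0.074 = $171.14
Federal tax withheld: $2,312.75 × 0.15 = $346.91
SDI: $2,457.99 × 0.015 = $36.87
Paid family leave insurance: $2,457.99 × 0.009 = $22.12
State unemployment insurance (employee share): $2,457.99 × 0.005 = $12.29
Charity payroll deduction: $113.03
Union dues: $2,457.99 × 0.0225 = $55.30
Total deductions = $145.24 + $171.14 + $346.91 + $36.87 + $22.12 + $12.29 + $113.03 + $55.30 = $902.90
Net pay = $2,457.99 − $902.90 = $1,555.09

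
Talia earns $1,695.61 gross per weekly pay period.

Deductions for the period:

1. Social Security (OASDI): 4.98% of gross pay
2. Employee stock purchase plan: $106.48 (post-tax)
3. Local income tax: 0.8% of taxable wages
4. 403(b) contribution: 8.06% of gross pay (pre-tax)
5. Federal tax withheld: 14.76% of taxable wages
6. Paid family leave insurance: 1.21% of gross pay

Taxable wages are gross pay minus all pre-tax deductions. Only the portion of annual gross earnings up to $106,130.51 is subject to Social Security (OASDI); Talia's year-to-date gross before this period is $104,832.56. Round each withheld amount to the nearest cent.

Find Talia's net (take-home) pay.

$1,124.73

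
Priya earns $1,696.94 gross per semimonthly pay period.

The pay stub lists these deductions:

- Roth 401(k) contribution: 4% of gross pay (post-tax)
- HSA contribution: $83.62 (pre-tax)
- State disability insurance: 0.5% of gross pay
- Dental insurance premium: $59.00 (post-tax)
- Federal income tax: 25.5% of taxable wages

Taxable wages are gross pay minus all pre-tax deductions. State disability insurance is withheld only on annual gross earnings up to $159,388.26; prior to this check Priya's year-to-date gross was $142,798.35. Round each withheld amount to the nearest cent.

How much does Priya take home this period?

$1,066.56

HSA contribution: $83.62
Taxable wages = $1,696.94 − $83.62 = $1,613.32
Federal income tax: $1,613.32 × 0.255 = $411.40
State disability insurance: cap not yet reached, full $1,696.94 is subject → $1,696.94 × 0.005 = $8.48
Roth 401(k) contribution: $1,696.94 × 0.04 = $67.88
Dental insurance premium: $59.00
Total deductions = $83.62 + $411.40 + $8.48 + $67.88 + $59.00 = $630.38
Net pay = $1,696.94 − $630.38 = $1,066.56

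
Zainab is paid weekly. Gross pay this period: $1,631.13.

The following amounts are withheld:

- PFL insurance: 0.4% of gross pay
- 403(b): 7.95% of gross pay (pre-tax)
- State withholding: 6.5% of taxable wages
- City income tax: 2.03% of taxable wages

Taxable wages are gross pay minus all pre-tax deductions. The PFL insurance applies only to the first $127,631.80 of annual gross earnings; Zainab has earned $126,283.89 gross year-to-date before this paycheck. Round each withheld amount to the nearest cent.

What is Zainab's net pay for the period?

$1,368.00

403(b): $1,631.13 × 0.0795 = $129.67
Taxable wages = $1,631.13 − $129.67 = $1,501.46
City income tax: $1,501.46 × 0.0203 = $30.48
State withholding: $1,501.46 × 0.065 = $97.59
PFL insurance: only $127,631.80 − $126,283.89 = $1,347.91 of this check is subject → $1,347.91 × 0.004 = $5.39
Total deductions = $129.67 + $30.48 + $97.59 + $5.39 = $263.13
Net pay = $1,631.13 − $263.13 = $1,368.00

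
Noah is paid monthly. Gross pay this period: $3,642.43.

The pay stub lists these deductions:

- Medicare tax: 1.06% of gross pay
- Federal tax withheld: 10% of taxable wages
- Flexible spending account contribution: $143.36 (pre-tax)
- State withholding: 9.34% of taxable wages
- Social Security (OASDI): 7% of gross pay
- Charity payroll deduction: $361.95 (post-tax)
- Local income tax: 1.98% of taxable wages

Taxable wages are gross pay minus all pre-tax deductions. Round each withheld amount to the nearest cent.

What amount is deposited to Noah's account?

Flexible spending account contribution: $143.36
Taxable wages = $3,642.43 − $143.36 = $3,499.07
State withholding: $3,499.07 × 0.0934 = $326.81
Federal tax withheld: $3,499.07 × 0.1 = $349.91
Local income tax: $3,499.07 × 0.0198 = $69.28
Medicare tax: $3,642.43 × 0.0106 = $38.61
Social Security (OASDI): $3,642.43 × 0.07 = $254.97
Charity payroll deduction: $361.95
Total deductions = $143.36 + $326.81 + $349.91 + $69.28 + $38.61 + $254.97 + $361.95 = $1,544.89
Net pay = $3,642.43 − $1,544.89 = $2,097.54

$2,097.54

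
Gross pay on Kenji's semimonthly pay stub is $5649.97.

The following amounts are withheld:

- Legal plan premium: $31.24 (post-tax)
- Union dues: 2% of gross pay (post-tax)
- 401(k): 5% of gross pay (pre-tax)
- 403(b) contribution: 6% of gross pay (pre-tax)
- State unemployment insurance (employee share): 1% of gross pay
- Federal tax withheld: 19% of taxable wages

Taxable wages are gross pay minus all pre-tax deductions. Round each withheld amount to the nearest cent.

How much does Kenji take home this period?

401(k): $5649.97 × 0.05 = $282.50
403(b) contribution: $5649.97 × 0.06 = $339.00
Pre-tax total = $282.50 + $339.00 = $621.50
Taxable wages = $5649.97 − $621.50 = $5028.47
Federal tax withheld: $5028.47 × 0.19 = $955.41
State unemployment insurance (employee share): $5649.97 × 0.01 = $56.50
Union dues: $5649.97 × 0.02 = $113.00
Legal plan premium: $31.24
Total deductions = $282.50 + $339.00 + $955.41 + $56.50 + $113.00 + $31.24 = $1777.65
Net pay = $5649.97 − $1777.65 = $3872.32

$3872.32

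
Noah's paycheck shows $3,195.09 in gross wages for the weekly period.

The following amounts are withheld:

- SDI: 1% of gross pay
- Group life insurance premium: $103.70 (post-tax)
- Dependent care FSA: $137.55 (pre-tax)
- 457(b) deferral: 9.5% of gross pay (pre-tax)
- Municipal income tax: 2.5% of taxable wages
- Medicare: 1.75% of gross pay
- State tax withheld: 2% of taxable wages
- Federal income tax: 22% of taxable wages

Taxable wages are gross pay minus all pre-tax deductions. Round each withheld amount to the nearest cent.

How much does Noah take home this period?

Dependent care FSA: $137.55
457(b) deferral: $3,195.09 × 0.095 = $303.53
Pre-tax total = $137.55 + $303.53 = $441.08
Taxable wages = $3,195.09 − $441.08 = $2,754.01
State tax withheld: $2,754.01 × 0.02 = $55.08
Municipal income tax: $2,754.01 × 0.025 = $68.85
Federal income tax: $2,754.01 × 0.22 = $605.88
SDI: $3,195.09 × 0.01 = $31.95
Medicare: $3,195.09 × 0.0175 = $55.91
Group life insurance premium: $103.70
Total deductions = $137.55 + $303.53 + $55.08 + $68.85 + $605.88 + $31.95 + $55.91 + $103.70 = $1,362.45
Net pay = $3,195.09 − $1,362.45 = $1,832.64

$1,832.64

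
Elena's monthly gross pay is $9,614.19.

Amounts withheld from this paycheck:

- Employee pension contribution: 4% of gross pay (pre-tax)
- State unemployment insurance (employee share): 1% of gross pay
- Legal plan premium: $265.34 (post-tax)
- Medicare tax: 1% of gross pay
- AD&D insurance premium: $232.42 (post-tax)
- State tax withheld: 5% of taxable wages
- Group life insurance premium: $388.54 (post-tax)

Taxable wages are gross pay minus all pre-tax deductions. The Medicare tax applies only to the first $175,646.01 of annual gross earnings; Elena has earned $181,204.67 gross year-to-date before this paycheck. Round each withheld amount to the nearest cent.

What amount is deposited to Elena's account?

$7,785.70

Employee pension contribution: $9,614.19 × 0.04 = $384.57
Taxable wages = $9,614.19 − $384.57 = $9,229.62
State tax withheld: $9,229.62 × 0.05 = $461.48
Medicare tax: annual cap $175,646.01 already reached (YTD $181,204.67), so $0.00
State unemployment insurance (employee share): $9,614.19 × 0.01 = $96.14
Legal plan premium: $265.34
Group life insurance premium: $388.54
AD&D insurance premium: $232.42
Total deductions = $384.57 + $461.48 + $0.00 + $96.14 + $265.34 + $388.54 + $232.42 = $1,828.49
Net pay = $9,614.19 − $1,828.49 = $7,785.70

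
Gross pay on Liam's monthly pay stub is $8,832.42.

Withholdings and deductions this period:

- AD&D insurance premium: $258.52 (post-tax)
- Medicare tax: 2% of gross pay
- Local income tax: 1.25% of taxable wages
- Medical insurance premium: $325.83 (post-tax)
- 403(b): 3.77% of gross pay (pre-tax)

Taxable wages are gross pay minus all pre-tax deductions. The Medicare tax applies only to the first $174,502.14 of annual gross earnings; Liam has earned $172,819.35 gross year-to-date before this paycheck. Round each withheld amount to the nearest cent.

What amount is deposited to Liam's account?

$7,775.19

403(b): $8,832.42 × 0.0377 = $332.98
Taxable wages = $8,832.42 − $332.98 = $8,499.44
Local income tax: $8,499.44 × 0.0125 = $106.24
Medicare tax: only $174,502.14 − $172,819.35 = $1,682.79 of this check is subject → $1,682.79 × 0.02 = $33.66
AD&D insurance premium: $258.52
Medical insurance premium: $325.83
Total deductions = $332.98 + $106.24 + $33.66 + $258.52 + $325.83 = $1,057.23
Net pay = $8,832.42 − $1,057.23 = $7,775.19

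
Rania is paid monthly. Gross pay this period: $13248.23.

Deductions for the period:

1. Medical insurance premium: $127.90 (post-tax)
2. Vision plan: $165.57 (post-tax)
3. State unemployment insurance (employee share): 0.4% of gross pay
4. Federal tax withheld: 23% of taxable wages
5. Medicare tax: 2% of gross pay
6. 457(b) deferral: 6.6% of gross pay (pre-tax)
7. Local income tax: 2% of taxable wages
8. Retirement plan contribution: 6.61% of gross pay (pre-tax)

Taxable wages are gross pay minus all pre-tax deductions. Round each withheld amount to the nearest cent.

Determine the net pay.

$8012.19

Retirement plan contribution: $13248.23 × 0.0661 = $875.71
457(b) deferral: $13248.23 × 0.066 = $874.38
Pre-tax total = $875.71 + $874.38 = $1750.09
Taxable wages = $13248.23 − $1750.09 = $11498.14
Federal tax withheld: $11498.14 × 0.23 = $2644.57
Local income tax: $11498.14 × 0.02 = $229.96
State unemployment insurance (employee share): $13248.23 × 0.004 = $52.99
Medicare tax: $13248.23 × 0.02 = $264.96
Medical insurance premium: $127.90
Vision plan: $165.57
Total deductions = $875.71 + $874.38 + $2644.57 + $229.96 + $52.99 + $264.96 + $127.90 + $165.57 = $5236.04
Net pay = $13248.23 − $5236.04 = $8012.19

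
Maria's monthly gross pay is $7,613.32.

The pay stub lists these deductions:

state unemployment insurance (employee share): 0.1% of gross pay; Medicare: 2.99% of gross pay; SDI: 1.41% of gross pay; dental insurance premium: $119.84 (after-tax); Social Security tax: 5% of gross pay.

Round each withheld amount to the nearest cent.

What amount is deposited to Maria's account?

Social Security tax: $7,613.32 × 0.05 = $380.67
SDI: $7,613.32 × 0.0141 = $107.35
Medicare: $7,613.32 × 0.0299 = $227.64
State unemployment insurance (employee share): $7,613.32 × 0.001 = $7.61
Dental insurance premium: $119.84
Total deductions = $380.67 + $107.35 + $227.64 + $7.61 + $119.84 = $843.11
Net pay = $7,613.32 − $843.11 = $6,770.21

$6,770.21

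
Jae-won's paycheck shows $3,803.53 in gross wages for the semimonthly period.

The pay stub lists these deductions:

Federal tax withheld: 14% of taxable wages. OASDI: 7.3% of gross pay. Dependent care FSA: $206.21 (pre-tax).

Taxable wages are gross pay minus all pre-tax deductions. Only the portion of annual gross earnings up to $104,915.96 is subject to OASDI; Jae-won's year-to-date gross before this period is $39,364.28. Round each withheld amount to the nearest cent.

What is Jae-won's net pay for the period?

$2,816.04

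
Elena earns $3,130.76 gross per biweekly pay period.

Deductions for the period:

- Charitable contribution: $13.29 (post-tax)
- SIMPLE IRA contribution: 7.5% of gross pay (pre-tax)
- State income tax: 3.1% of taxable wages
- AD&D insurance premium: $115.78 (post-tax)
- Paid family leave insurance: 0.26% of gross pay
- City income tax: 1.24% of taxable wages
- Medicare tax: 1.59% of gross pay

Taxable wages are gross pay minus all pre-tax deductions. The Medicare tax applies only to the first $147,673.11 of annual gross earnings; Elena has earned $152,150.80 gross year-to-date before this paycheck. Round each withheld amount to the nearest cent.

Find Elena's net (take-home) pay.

SIMPLE IRA contribution: $3,130.76 × 0.075 = $234.81
Taxable wages = $3,130.76 − $234.81 = $2,895.95
State income tax: $2,895.95 × 0.031 = $89.77
City income tax: $2,895.95 × 0.0124 = $35.91
Medicare tax: annual cap $147,673.11 already reached (YTD $152,150.80), so $0.00
Paid family leave insurance: $3,130.76 × 0.0026 = $8.14
AD&D insurance premium: $115.78
Charitable contribution: $13.29
Total deductions = $234.81 + $89.77 + $35.91 + $0.00 + $8.14 + $115.78 + $13.29 = $497.70
Net pay = $3,130.76 − $497.70 = $2,633.06

$2,633.06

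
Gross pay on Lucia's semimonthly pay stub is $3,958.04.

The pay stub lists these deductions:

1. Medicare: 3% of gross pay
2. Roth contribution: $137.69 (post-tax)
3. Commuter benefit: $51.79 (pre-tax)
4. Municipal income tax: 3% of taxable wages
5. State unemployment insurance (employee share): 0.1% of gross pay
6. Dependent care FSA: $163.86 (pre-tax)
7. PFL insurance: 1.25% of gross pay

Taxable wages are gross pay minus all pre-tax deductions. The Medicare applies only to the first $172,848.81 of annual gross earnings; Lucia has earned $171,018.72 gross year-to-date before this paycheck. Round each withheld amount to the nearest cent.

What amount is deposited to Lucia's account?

Commuter benefit: $51.79
Dependent care FSA: $163.86
Pre-tax total = $51.79 + $163.86 = $215.65
Taxable wages = $3,958.04 − $215.65 = $3,742.39
Municipal income tax: $3,742.39 × 0.03 = $112.27
State unemployment insurance (employee share): $3,958.04 × 0.001 = $3.96
PFL insurance: $3,958.04 × 0.0125 = $49.48
Medicare: only $172,848.81 − $171,018.72 = $1,830.09 of this check is subject → $1,830.09 × 0.03 = $54.90
Roth contribution: $137.69
Total deductions = $51.79 + $163.86 + $112.27 + $3.96 + $49.48 + $54.90 + $137.69 = $573.95
Net pay = $3,958.04 − $573.95 = $3,384.09

$3,384.09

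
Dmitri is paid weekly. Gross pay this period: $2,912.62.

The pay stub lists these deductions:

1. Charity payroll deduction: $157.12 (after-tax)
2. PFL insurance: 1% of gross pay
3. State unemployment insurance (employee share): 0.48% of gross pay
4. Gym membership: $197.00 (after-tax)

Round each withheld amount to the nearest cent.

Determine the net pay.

$2,515.39

State unemployment insurance (employee share): $2,912.62 × 0.0048 = $13.98
PFL insurance: $2,912.62 × 0.01 = $29.13
Charity payroll deduction: $157.12
Gym membership: $197.00
Total deductions = $13.98 + $29.13 + $157.12 + $197.00 = $397.23
Net pay = $2,912.62 − $397.23 = $2,515.39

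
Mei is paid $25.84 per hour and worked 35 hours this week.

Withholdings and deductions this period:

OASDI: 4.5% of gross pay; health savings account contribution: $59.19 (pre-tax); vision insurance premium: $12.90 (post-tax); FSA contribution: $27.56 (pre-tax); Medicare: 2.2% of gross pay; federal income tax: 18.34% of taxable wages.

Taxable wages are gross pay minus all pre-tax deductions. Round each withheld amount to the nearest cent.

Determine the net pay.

$594.19

Gross pay: 35 × $25.84 = $904.40
Health savings account contribution: $59.19
FSA contribution: $27.56
Pre-tax total = $59.19 + $27.56 = $86.75
Taxable wages = $904.40 − $86.75 = $817.65
Federal income tax: $817.65 × 0.1834 = $149.96
OASDI: $904.40 × 0.045 = $40.70
Medicare: $904.40 × 0.022 = $19.90
Vision insurance premium: $12.90
Total deductions = $59.19 + $27.56 + $149.96 + $40.70 + $19.90 + $12.90 = $310.21
Net pay = $904.40 − $310.21 = $594.19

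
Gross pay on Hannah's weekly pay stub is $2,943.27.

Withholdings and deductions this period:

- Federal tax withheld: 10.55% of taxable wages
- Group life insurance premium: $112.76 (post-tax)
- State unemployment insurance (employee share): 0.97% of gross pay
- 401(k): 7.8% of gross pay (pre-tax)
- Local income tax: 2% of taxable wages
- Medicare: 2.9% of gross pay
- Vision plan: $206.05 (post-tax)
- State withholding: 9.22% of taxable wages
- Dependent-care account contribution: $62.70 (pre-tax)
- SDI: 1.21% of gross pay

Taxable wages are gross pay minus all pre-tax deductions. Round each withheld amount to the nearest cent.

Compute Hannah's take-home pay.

Dependent-care account contribution: $62.70
401(k): $2,943.27 × 0.078 = $229.58
Pre-tax total = $62.70 + $229.58 = $292.28
Taxable wages = $2,943.27 − $292.28 = $2,650.99
Local income tax: $2,650.99 × 0.02 = $53.02
State withholding: $2,650.99 × 0.0922 = $244.42
Federal tax withheld: $2,650.99 × 0.1055 = $279.68
Medicare: $2,943.27 × 0.029 = $85.35
SDI: $2,943.27 × 0.0121 = $35.61
State unemployment insurance (employee share): $2,943.27 × 0.0097 = $28.55
Vision plan: $206.05
Group life insurance premium: $112.76
Total deductions = $62.70 + $229.58 + $53.02 + $244.42 + $279.68 + $85.35 + $35.61 + $28.55 + $206.05 + $112.76 = $1,337.72
Net pay = $2,943.27 − $1,337.72 = $1,605.55

$1,605.55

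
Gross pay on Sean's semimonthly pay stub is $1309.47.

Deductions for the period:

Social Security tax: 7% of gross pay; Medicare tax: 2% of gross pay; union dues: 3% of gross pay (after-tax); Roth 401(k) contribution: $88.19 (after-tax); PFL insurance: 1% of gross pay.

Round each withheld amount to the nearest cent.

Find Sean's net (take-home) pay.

PFL insurance: $1309.47 × 0.01 = $13.09
Medicare tax: $1309.47 × 0.02 = $26.19
Social Security tax: $1309.47 × 0.07 = $91.66
Roth 401(k) contribution: $88.19
Union dues: $1309.47 × 0.03 = $39.28
Total deductions = $13.09 + $26.19 + $91.66 + $88.19 + $39.28 = $258.41
Net pay = $1309.47 − $258.41 = $1051.06

$1051.06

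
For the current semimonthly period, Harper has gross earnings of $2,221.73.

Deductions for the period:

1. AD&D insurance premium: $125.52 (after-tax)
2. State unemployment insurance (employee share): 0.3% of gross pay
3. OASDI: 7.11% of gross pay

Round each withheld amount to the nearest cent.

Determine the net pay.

OASDI: $2,221.73 × 0.0711 = $157.97
State unemployment insurance (employee share): $2,221.73 × 0.003 = $6.67
AD&D insurance premium: $125.52
Total deductions = $157.97 + $6.67 + $125.52 = $290.16
Net pay = $2,221.73 − $290.16 = $1,931.57

$1,931.57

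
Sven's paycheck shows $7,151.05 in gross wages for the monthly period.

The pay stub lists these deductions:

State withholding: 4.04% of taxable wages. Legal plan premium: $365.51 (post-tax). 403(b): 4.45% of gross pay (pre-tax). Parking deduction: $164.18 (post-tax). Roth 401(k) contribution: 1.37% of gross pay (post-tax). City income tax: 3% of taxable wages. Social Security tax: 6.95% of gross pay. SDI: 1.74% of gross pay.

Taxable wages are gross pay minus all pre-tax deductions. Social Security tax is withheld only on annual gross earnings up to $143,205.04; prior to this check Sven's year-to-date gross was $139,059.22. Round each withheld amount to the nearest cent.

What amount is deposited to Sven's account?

403(b): $7,151.05 × 0.0445 = $318.22
Taxable wages = $7,151.05 − $318.22 = $6,832.83
State withholding: $6,832.83 × 0.0404 = $276.05
City income tax: $6,832.83 × 0.03 = $204.98
Social Security tax: only $143,205.04 − $139,059.22 = $4,145.82 of this check is subject → $4,145.82 × 0.0695 = $288.13
SDI: $7,151.05 × 0.0174 = $124.43
Legal plan premium: $365.51
Parking deduction: $164.18
Roth 401(k) contribution: $7,151.05 × 0.0137 = $97.97
Total deductions = $318.22 + $276.05 + $204.98 + $288.13 + $124.43 + $365.51 + $164.18 + $97.97 = $1,839.47
Net pay = $7,151.05 − $1,839.47 = $5,311.58

$5,311.58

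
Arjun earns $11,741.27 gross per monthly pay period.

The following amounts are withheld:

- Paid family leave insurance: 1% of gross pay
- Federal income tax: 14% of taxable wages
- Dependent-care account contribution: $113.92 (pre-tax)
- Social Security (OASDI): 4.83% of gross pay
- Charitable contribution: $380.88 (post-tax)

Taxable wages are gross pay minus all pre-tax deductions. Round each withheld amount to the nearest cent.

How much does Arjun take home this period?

$8,934.13

Dependent-care account contribution: $113.92
Taxable wages = $11,741.27 − $113.92 = $11,627.35
Federal income tax: $11,627.35 × 0.14 = $1,627.83
Social Security (OASDI): $11,741.27 × 0.0483 = $567.10
Paid family leave insurance: $11,741.27 × 0.01 = $117.41
Charitable contribution: $380.88
Total deductions = $113.92 + $1,627.83 + $567.10 + $117.41 + $380.88 = $2,807.14
Net pay = $11,741.27 − $2,807.14 = $8,934.13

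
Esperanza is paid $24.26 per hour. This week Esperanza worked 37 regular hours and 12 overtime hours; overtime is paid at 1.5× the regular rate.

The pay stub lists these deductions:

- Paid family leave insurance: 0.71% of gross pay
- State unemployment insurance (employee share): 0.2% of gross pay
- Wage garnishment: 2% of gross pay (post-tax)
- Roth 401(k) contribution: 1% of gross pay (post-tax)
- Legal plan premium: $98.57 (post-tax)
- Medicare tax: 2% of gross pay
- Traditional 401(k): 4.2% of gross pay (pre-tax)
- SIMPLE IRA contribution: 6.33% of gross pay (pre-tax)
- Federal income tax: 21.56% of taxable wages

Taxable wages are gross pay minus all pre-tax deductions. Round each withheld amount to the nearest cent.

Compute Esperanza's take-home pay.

$758.99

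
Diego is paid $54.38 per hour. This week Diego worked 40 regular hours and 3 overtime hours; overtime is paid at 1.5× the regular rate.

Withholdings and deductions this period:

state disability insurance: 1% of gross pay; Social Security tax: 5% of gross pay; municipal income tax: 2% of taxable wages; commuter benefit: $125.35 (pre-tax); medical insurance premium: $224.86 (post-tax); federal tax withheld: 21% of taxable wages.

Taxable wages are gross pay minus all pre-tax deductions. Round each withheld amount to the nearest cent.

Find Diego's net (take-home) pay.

Regular pay: 40 × $54.38 = $2175.20
Overtime pay: 3 × $54.38 × 1.5 = $244.71
Gross pay = $2175.20 + $244.71 = $2419.91
Commuter benefit: $125.35
Taxable wages = $2419.91 − $125.35 = $2294.56
Municipal income tax: $2294.56 × 0.02 = $45.89
Federal tax withheld: $2294.56 × 0.21 = $481.86
State disability insurance: $2419.91 × 0.01 = $24.20
Social Security tax: $2419.91 × 0.05 = $121.00
Medical insurance premium: $224.86
Total deductions = $125.35 + $45.89 + $481.86 + $24.20 + $121.00 + $224.86 = $1023.16
Net pay = $2419.91 − $1023.16 = $1396.75

$1396.75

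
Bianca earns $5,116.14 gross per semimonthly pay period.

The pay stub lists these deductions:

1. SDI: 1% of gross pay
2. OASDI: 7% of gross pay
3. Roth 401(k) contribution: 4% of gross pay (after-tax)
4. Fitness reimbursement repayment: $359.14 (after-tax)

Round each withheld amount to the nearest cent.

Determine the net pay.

SDI: $5,116.14 × 0.01 = $51.16
OASDI: $5,116.14 × 0.07 = $358.13
Roth 401(k) contribution: $5,116.14 × 0.04 = $204.65
Fitness reimbursement repayment: $359.14
Total deductions = $51.16 + $358.13 + $204.65 + $359.14 = $973.08
Net pay = $5,116.14 − $973.08 = $4,143.06

$4,143.06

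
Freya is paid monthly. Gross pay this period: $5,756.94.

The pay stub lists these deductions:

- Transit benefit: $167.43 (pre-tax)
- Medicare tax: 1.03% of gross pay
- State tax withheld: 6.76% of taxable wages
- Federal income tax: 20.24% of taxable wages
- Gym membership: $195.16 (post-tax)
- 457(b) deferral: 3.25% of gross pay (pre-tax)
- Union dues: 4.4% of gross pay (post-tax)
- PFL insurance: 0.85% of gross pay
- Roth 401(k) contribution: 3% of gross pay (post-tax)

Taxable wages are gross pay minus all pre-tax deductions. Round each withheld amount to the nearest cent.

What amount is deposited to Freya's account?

$3,214.35

Transit benefit: $167.43
457(b) deferral: $5,756.94 × 0.0325 = $187.10
Pre-tax total = $167.43 + $187.10 = $354.53
Taxable wages = $5,756.94 − $354.53 = $5,402.41
Federal income tax: $5,402.41 × 0.2024 = $1,093.45
State tax withheld: $5,402.41 × 0.0676 = $365.20
PFL insurance: $5,756.94 × 0.0085 = $48.93
Medicare tax: $5,756.94 × 0.0103 = $59.30
Roth 401(k) contribution: $5,756.94 × 0.03 = $172.71
Union dues: $5,756.94 × 0.044 = $253.31
Gym membership: $195.16
Total deductions = $167.43 + $187.10 + $1,093.45 + $365.20 + $48.93 + $59.30 + $172.71 + $253.31 + $195.16 = $2,542.59
Net pay = $5,756.94 − $2,542.59 = $3,214.35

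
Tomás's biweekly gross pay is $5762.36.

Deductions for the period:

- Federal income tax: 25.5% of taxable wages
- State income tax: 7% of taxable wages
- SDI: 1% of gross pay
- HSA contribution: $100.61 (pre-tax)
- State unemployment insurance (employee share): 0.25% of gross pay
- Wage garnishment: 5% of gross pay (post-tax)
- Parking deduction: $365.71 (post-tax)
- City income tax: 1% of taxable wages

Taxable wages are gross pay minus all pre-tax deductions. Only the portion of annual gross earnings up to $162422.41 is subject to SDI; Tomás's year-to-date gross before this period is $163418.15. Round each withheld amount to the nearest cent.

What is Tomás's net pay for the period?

HSA contribution: $100.61
Taxable wages = $5762.36 − $100.61 = $5661.75
Federal income tax: $5661.75 × 0.255 = $1443.75
State income tax: $5661.75 × 0.07 = $396.32
City income tax: $5661.75 × 0.01 = $56.62
SDI: annual cap $162422.41 already reached (YTD $163418.15), so $0.00
State unemployment insurance (employee share): $5762.36 × 0.0025 = $14.41
Wage garnishment: $5762.36 × 0.05 = $288.12
Parking deduction: $365.71
Total deductions = $100.61 + $1443.75 + $396.32 + $56.62 + $0.00 + $14.41 + $288.12 + $365.71 = $2665.54
Net pay = $5762.36 − $2665.54 = $3096.82

$3096.82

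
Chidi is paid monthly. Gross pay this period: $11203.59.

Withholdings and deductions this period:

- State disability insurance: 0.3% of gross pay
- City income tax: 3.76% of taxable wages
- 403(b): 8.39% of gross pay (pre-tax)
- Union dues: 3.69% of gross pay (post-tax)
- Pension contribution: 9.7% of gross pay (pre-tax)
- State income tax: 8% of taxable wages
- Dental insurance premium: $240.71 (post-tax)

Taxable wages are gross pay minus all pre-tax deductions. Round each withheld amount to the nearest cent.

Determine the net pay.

403(b): $11203.59 × 0.0839 = $939.98
Pension contribution: $11203.59 × 0.097 = $1086.75
Pre-tax total = $939.98 + $1086.75 = $2026.73
Taxable wages = $11203.59 − $2026.73 = $9176.86
City income tax: $9176.86 × 0.0376 = $345.05
State income tax: $9176.86 × 0.08 = $734.15
State disability insurance: $11203.59 × 0.003 = $33.61
Dental insurance premium: $240.71
Union dues: $11203.59 × 0.0369 = $413.41
Total deductions = $939.98 + $1086.75 + $345.05 + $734.15 + $33.61 + $240.71 + $413.41 = $3793.66
Net pay = $11203.59 − $3793.66 = $7409.93

$7409.93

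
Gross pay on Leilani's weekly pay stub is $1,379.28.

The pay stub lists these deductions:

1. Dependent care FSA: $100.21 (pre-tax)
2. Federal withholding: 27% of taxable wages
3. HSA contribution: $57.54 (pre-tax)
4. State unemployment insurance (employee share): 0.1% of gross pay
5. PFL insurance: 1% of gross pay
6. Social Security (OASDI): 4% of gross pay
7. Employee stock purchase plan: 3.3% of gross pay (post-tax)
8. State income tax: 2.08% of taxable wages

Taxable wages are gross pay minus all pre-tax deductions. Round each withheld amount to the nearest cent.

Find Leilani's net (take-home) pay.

$750.45

HSA contribution: $57.54
Dependent care FSA: $100.21
Pre-tax total = $57.54 + $100.21 = $157.75
Taxable wages = $1,379.28 − $157.75 = $1,221.53
State income tax: $1,221.53 × 0.0208 = $25.41
Federal withholding: $1,221.53 × 0.27 = $329.81
State unemployment insurance (employee share): $1,379.28 × 0.001 = $1.38
Social Security (OASDI): $1,379.28 × 0.04 = $55.17
PFL insurance: $1,379.28 × 0.01 = $13.79
Employee stock purchase plan: $1,379.28 × 0.033 = $45.52
Total deductions = $57.54 + $100.21 + $25.41 + $329.81 + $1.38 + $55.17 + $13.79 + $45.52 = $628.83
Net pay = $1,379.28 − $628.83 = $750.45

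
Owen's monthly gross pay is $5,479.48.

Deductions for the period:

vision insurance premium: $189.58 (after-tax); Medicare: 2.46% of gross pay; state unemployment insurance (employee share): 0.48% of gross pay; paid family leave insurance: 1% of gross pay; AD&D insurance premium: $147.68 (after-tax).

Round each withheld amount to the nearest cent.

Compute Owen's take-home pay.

$4,926.33

Medicare: $5,479.48 × 0.0246 = $134.80
Paid family leave insurance: $5,479.48 × 0.01 = $54.79
State unemployment insurance (employee share): $5,479.48 × 0.0048 = $26.30
AD&D insurance premium: $147.68
Vision insurance premium: $189.58
Total deductions = $134.80 + $54.79 + $26.30 + $147.68 + $189.58 = $553.15
Net pay = $5,479.48 − $553.15 = $4,926.33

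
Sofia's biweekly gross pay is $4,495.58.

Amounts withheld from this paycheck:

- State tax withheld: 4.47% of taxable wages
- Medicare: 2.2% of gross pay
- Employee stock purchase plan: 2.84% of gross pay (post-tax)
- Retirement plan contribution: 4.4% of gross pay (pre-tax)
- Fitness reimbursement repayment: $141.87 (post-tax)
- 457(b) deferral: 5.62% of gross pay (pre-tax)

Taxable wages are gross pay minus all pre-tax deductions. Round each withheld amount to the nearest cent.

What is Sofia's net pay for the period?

$3,495.86

457(b) deferral: $4,495.58 × 0.0562 = $252.65
Retirement plan contribution: $4,495.58 × 0.044 = $197.81
Pre-tax total = $252.65 + $197.81 = $450.46
Taxable wages = $4,495.58 − $450.46 = $4,045.12
State tax withheld: $4,045.12 × 0.0447 = $180.82
Medicare: $4,495.58 × 0.022 = $98.90
Employee stock purchase plan: $4,495.58 × 0.0284 = $127.67
Fitness reimbursement repayment: $141.87
Total deductions = $252.65 + $197.81 + $180.82 + $98.90 + $127.67 + $141.87 = $999.72
Net pay = $4,495.58 − $999.72 = $3,495.86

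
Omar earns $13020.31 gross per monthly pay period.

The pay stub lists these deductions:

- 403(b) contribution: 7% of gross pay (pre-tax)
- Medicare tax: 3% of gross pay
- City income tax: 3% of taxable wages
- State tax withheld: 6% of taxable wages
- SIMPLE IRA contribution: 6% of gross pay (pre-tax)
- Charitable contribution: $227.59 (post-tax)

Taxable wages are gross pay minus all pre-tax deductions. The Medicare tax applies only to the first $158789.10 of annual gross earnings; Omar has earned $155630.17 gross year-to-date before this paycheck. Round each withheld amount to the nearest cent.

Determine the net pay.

SIMPLE IRA contribution: $13020.31 × 0.06 = $781.22
403(b) contribution: $13020.31 × 0.07 = $911.42
Pre-tax total = $781.22 + $911.42 = $1692.64
Taxable wages = $13020.31 − $1692.64 = $11327.67
State tax withheld: $11327.67 × 0.06 = $679.66
City income tax: $11327.67 × 0.03 = $339.83
Medicare tax: only $158789.10 − $155630.17 = $3158.93 of this check is subject → $3158.93 × 0.03 = $94.77
Charitable contribution: $227.59
Total deductions = $781.22 + $911.42 + $679.66 + $339.83 + $94.77 + $227.59 = $3034.49
Net pay = $13020.31 − $3034.49 = $9985.82

$9985.82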